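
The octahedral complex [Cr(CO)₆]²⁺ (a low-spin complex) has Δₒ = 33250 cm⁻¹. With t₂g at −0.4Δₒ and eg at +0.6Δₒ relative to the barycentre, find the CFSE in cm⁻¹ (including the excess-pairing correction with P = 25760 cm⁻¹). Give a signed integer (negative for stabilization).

CO is neutral, so the +2 overall charge sits on Cr: oxidation state +2.
Cr is in group 6, so Cr²⁺ is d⁴ (6 − 2 = 4).
The d⁴ electrons fill as t₂g⁴ eg⁰.
The orbital stabilization is -1.6Δₒ = -1.6 × 33250 = -53200 cm⁻¹.
Relative to high-spin t₂g³ eg¹ (0 paired), the low-spin configuration has 1 additional pair, contributing +1 × 25760 = +25760 cm⁻¹.
Combining: -53200 + 25760 = -27440 cm⁻¹.

-27440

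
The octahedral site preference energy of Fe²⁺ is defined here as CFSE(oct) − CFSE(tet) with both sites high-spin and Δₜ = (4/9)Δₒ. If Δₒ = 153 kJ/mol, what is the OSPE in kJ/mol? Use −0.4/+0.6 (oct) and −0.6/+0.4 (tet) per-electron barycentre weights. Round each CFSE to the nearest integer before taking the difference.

Fe²⁺: group 8, so d-count = 8 − 2 = 6.
Octahedral high-spin t2g^4 e_g^2: CFSE = -0.4 × 153 = -61 kJ/mol.
In a tetrahedral site the filling is e^3 t2^3: CFSE(tet) = -0.6Δₜ = -0.6 × (4/9)(153) = -41 kJ/mol.
OSPE = CFSE(oct) − CFSE(tet) = -61 − (-41) = -20 kJ/mol.

-20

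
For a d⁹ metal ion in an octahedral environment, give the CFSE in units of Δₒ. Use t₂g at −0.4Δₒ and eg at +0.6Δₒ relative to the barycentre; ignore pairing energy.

-0.6 Δₒ

For octahedral d⁹ the high- and low-spin configurations coincide.
Configuration: t₂g⁶ eg³.
CFSE = 6(-0.4Δₒ) + 3(0.6Δₒ) = -2.4Δₒ + 1.8Δₒ = -0.6Δₒ.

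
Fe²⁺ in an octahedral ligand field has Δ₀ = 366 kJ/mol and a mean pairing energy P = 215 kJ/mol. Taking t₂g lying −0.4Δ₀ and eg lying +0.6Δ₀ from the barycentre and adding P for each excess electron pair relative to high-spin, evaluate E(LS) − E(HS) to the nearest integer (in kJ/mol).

Fe is in group 8, so Fe²⁺ is d⁶ (8 − 2 = 6).
High-spin: t₂g⁴ eg², CFSE = -0.4Δ₀ = -146 kJ/mol.
Low-spin: t₂g⁶ eg⁰, orbital CFSE = -2.4Δ₀ = -878 kJ/mol; plus 2 excess pairs × P = +430 kJ/mol; total -448 kJ/mol.
The difference is -448 − (-146) = -302 kJ/mol, so low-spin lies lower.

-302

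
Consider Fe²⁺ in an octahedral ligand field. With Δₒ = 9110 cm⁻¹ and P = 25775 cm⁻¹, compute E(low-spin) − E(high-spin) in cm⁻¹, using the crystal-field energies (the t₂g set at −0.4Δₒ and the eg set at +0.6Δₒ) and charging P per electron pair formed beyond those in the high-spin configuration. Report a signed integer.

33330

Group 8 minus oxidation state +2 gives a d⁶ configuration for Fe²⁺.
High-spin d⁶ fills as t₂g⁴ eg² with CFSE 4(−0.4) + 2(+0.6) = -0.4Δₒ = -3644 cm⁻¹.
Low-spin: t₂g⁶ eg⁰, orbital CFSE = -2.4Δₒ = -21864 cm⁻¹; plus 2 excess pairs × P = +51550 cm⁻¹; total 29686 cm⁻¹.
Thus E(LS) − E(HS) = 33330 cm⁻¹.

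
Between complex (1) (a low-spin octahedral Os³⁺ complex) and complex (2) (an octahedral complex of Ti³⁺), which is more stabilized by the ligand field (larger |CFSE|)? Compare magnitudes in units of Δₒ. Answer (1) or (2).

(1)

(1): Os is in group 8, so Os³⁺ is d⁵ (8 − 3 = 5); t2g^5 e_g^0, CFSE = -2.0Δₒ.
(2): Ti³⁺: group 4, so d-count = 4 − 3 = 1; t₂g¹ eg⁰, CFSE = -0.4Δₒ.
So (1) has the larger |CFSE|.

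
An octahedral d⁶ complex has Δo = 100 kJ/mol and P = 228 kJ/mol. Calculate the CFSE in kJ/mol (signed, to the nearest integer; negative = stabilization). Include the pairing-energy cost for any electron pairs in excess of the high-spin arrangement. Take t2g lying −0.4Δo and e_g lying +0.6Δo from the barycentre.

Here Δo < P (100 < 228), so the high-spin state is favoured.
That gives t2g^4 e_g^2.
Orbital CFSE = -0.4Δo = -0.4 × 100 = -40 kJ/mol.
High-spin has no excess pairs, so no pairing correction applies.

-40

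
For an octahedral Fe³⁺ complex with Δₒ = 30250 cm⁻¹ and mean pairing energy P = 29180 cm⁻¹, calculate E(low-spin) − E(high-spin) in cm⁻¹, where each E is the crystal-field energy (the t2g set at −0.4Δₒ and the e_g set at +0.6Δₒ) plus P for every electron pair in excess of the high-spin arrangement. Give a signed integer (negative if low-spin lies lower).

Group 8 minus oxidation state +3 gives a d⁵ configuration for Fe³⁺.
High-spin: t2g^3 e_g^2, CFSE = 0.0Δₒ = 0 cm⁻¹.
Low-spin: t2g^5 e_g^0, orbital CFSE = -2.0Δₒ = -60500 cm⁻¹; plus 2 excess pairs × P = +58360 cm⁻¹; total -2140 cm⁻¹.
Thus E(LS) − E(HS) = -2140 cm⁻¹.

-2140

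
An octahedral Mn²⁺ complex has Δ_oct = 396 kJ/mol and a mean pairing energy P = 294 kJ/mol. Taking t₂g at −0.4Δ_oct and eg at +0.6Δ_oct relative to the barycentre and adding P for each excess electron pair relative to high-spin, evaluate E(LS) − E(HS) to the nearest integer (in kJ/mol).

-204

Mn²⁺: group 7, so d-count = 7 − 2 = 5.
In the high-spin limit (t₂g³ eg²) the orbital term is 0.0Δ_oct = 0 kJ/mol, with no excess pairing.
Low-spin: t₂g⁵ eg⁰, orbital CFSE = -2.0Δ_oct = -792 kJ/mol; plus 2 excess pairs × P = +588 kJ/mol; total -204 kJ/mol.
Thus E(LS) − E(HS) = -204 kJ/mol.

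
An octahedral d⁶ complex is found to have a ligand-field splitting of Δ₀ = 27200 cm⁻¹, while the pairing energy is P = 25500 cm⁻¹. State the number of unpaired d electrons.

With Δ₀ > P the complex is low-spin.
Configuration: t₂g⁶ eg⁰.
Unpaired electrons: 0.

0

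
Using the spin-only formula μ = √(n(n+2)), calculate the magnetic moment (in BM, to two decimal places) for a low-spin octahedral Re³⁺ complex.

Re³⁺: group 7, so d-count = 7 − 3 = 4.
Configuration: t₂g⁴ eg⁰ → 2 unpaired electrons.
μ(spin-only) = √[2(2+2)] = √8 ≈ 2.83 BM.

2.83 BM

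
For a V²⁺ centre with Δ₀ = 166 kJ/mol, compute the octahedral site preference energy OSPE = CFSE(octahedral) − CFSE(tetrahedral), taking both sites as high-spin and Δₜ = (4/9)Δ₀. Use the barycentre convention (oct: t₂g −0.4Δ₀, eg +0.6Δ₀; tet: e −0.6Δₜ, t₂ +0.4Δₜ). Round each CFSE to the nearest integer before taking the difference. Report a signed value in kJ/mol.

V is in group 5, so V²⁺ is d³ (5 − 2 = 3).
Octahedral (high-spin): t₂g³ eg⁰, CFSE = 3(−0.4) + 0(+0.6) = -1.2Δ₀ = -1.2 × 166 = -199 kJ/mol.
Tetrahedral: e² t₂¹, CFSE = 2(−0.6) + 1(+0.4) = -0.8Δₜ = -0.8 × (4/9) × 166 = -59 kJ/mol.
Subtracting, OSPE = -199 − (-59) = -140 kJ/mol.

-140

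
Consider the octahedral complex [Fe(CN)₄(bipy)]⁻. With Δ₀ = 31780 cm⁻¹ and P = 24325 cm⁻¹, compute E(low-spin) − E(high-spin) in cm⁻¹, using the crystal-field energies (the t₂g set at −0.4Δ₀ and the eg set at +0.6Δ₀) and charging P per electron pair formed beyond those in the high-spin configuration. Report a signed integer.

-14910

Ligand charges: 4×(-1) from CN⁻ and 1×(+0) from bipy sum to -4; with overall charge -1, Fe is +3.
Fe sits in group 8; removing 3 electrons leaves Fe³⁺ with 8 − 3 = 5 d electrons.
High-spin: t₂g³ eg², CFSE = 0.0Δ₀ = 0 cm⁻¹.
Low-spin: t₂g⁵ eg⁰, orbital CFSE = -2.0Δ₀ = -63560 cm⁻¹; plus 2 excess pairs × P = +48650 cm⁻¹; total -14910 cm⁻¹.
The difference is -14910 − (0) = -14910 cm⁻¹, so low-spin lies lower.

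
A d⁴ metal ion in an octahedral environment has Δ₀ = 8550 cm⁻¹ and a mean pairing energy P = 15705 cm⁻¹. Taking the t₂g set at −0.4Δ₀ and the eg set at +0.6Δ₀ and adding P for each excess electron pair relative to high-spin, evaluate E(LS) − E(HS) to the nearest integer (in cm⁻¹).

7155

In the high-spin limit (t₂g³ eg¹) the orbital term is -0.6Δ₀ = -5130 cm⁻¹, with no excess pairing.
For low-spin the configuration is t₂g⁴ eg⁰: orbital energy -1.6 × 8550 = -13680 cm⁻¹, and 1 additional pair relative to high-spin adds 15705 cm⁻¹, giving 2025 cm⁻¹.
Thus E(LS) − E(HS) = 7155 cm⁻¹.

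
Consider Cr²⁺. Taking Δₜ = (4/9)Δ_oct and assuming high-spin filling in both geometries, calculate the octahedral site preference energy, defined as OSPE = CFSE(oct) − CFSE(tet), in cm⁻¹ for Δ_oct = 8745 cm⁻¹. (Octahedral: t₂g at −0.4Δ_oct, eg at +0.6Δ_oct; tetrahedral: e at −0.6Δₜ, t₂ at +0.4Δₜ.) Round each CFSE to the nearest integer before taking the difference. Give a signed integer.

Cr²⁺: group 6, so d-count = 6 − 2 = 4.
Octahedral high-spin t2g^3 e_g^1: CFSE = -0.6 × 8745 = -5247 cm⁻¹.
Tetrahedral: e^2 t2^2, CFSE = 2(−0.6) + 2(+0.4) = -0.4Δₜ = -0.4 × (4/9) × 8745 = -1555 cm⁻¹.
OSPE = -5247 − (-1555) = -3692 cm⁻¹.

-3692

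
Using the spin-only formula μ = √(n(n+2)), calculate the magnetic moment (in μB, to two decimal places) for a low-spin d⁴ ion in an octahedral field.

2.83 μB

Configuration: t2g^4 e_g^0 → 2 unpaired electrons.
μ(spin-only) = √[2(2+2)] = √8 ≈ 2.83 μB.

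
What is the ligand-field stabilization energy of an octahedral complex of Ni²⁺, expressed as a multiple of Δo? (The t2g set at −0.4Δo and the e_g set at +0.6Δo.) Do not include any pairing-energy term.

-1.2 Δo

Group 10 minus oxidation state +2 gives a d⁸ configuration for Ni²⁺.
For octahedral d⁸ the high- and low-spin configurations coincide.
Configuration: t2g^6 e_g^2.
CFSE = 6(-0.4Δo) + 2(0.6Δo) = -2.4Δo + 1.2Δo = -1.2Δo.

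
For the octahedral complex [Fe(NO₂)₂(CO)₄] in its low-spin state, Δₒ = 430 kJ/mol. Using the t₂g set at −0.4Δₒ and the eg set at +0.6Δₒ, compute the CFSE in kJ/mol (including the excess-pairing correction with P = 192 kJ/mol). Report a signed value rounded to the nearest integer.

Ligand charges: 2×(-1) from NO₂⁻ and 4×(+0) from CO sum to -2; with overall charge +0, Fe is +2.
Group 8 minus oxidation state +2 gives a d⁶ configuration for Fe²⁺.
The d⁶ electrons fill as t₂g⁶ eg⁰.
The orbital stabilization is -2.4Δₒ = -2.4 × 430 = -1032 kJ/mol.
Pairing penalty: 3 pairs vs 1 in the high-spin reference → 2 extra × P = 384 kJ/mol.
Net CFSE = -1032 + 384 = -648 kJ/mol.

-648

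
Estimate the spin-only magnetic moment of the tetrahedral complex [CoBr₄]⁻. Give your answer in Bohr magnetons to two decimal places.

Each Br⁻ contributes -1; 4 × (-1) = -4. With overall charge -1, Co is in the +3 oxidation state.
Co sits in group 9; removing 3 electrons leaves Co³⁺ with 9 − 3 = 6 d electrons.
Tetrahedral fields are weak (Δₜ ≈ 4/9 Δₒ), so electrons fill high-spin.
Configuration: e³ t₂³ → 4 unpaired electrons.
μ(spin-only) = √[4(4+2)] = √24 ≈ 4.90 Bohr magnetons.

4.90 Bohr magnetons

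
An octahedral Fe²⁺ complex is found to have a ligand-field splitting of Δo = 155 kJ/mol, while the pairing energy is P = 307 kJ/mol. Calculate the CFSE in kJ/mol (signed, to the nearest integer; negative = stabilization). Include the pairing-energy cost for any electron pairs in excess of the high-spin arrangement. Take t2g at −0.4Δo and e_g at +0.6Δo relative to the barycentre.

-62

Group 8 minus oxidation state +2 gives a d⁶ configuration for Fe²⁺.
Δo < P, so pairing is avoided: the ground state is high-spin.
Configuration: t2g^4 e_g^2.
Orbital CFSE = -0.4Δo = -0.4 × 155 = -62 kJ/mol.
High-spin has no excess pairs, so no pairing correction applies.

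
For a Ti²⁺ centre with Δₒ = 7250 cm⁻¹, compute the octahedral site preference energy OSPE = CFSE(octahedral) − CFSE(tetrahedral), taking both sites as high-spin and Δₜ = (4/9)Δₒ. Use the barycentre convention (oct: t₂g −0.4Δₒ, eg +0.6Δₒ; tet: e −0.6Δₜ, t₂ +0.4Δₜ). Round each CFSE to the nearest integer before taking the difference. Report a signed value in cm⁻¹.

-1933

Ti is in group 4, so Ti²⁺ is d² (4 − 2 = 2).
Octahedral high-spin t₂g² eg⁰: CFSE = -0.8 × 7250 = -5800 cm⁻¹.
Tetrahedral: e² t₂⁰, CFSE = 2(−0.6) + 0(+0.4) = -1.2Δₜ = -1.2 × (4/9) × 7250 = -3867 cm⁻¹.
OSPE = -5800 − (-3867) = -1933 cm⁻¹.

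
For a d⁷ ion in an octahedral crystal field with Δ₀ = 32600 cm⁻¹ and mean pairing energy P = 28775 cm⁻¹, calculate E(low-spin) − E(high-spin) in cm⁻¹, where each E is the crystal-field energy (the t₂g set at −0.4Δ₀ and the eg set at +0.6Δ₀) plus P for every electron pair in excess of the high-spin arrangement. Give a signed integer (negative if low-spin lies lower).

-3825

High-spin: t₂g⁵ eg², CFSE = -0.8Δ₀ = -26080 cm⁻¹.
Low-spin t₂g⁶ eg¹ gives -1.8Δ₀ = -58680 cm⁻¹, but forming 1 extra pair costs 1P = 28775 cm⁻¹, so E(LS) = -58680 + 28775 = -29905 cm⁻¹.
E(LS) − E(HS) = -29905 − (-26080) = -3825 cm⁻¹.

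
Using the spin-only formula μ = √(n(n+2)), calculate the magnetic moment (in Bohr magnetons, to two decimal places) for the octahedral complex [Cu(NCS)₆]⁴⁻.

Each NCS⁻ contributes -1; 6 × (-1) = -6. With overall charge -4, Cu is in the +2 oxidation state.
Group 11 minus oxidation state +2 gives a d⁹ configuration for Cu²⁺.
For octahedral d⁹ the high- and low-spin configurations coincide.
Configuration: t₂g⁶ eg³ → 1 unpaired electron.
μ(spin-only) = √[1(1+2)] = √3 ≈ 1.73 Bohr magnetons.

1.73 Bohr magnetons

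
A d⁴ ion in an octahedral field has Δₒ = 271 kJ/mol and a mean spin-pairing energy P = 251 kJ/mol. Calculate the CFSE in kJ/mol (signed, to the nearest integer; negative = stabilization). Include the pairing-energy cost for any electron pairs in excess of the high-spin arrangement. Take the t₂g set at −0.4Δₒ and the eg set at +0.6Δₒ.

-183

With Δₒ > P the complex is low-spin.
Configuration: t₂g⁴ eg⁰.
Orbital CFSE = -1.6Δₒ = -1.6 × 271 = -434 kJ/mol.
Excess pairs vs high-spin: 1 − 0 = 1; pairing cost = +251 kJ/mol.
Net CFSE = -434 + 251 = -183 kJ/mol.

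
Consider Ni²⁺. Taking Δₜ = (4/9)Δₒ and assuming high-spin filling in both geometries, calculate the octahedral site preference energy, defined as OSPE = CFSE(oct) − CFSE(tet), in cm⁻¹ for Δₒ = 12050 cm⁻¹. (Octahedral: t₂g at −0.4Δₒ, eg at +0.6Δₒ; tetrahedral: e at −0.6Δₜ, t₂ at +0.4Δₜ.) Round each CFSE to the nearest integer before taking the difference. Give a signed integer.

Ni²⁺: group 10, so d-count = 10 − 2 = 8.
In an octahedral site d⁸ (HS) is t₂g⁶ eg², giving CFSE(oct) = -1.2Δₒ = -14460 cm⁻¹.
Tetrahedral: e⁴ t₂⁴, CFSE = 4(−0.6) + 4(+0.4) = -0.8Δₜ = -0.8 × (4/9) × 12050 = -4284 cm⁻¹.
OSPE = -14460 − (-4284) = -10176 cm⁻¹.

-10176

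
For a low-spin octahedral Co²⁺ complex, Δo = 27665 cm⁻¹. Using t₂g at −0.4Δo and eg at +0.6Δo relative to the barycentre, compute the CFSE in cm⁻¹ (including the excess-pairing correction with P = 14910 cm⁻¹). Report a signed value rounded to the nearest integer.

Co sits in group 9; removing 2 electrons leaves Co²⁺ with 9 − 2 = 7 d electrons.
Electron filling gives t₂g⁶ eg¹.
Orbital CFSE = 6(-0.4) + 1(0.6) = -1.8Δo = -1.8 × 27665 = -49797 cm⁻¹.
High-spin d⁷ would be t₂g⁵ eg² with 2 pairs; low-spin has 3, so 1 excess pair costs +1P = +14910 cm⁻¹.
Overall CFSE = -49797 + 14910 = -34887 cm⁻¹.

-34887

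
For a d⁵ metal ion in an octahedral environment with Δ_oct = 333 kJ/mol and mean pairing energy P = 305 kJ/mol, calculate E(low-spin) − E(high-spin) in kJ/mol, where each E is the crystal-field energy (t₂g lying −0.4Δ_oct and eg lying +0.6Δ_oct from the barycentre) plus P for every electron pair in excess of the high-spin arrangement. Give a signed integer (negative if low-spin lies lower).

High-spin d⁵ fills as t₂g³ eg² with CFSE 3(−0.4) + 2(+0.6) = 0.0Δ_oct = 0 kJ/mol.
Low-spin t₂g⁵ eg⁰ gives -2.0Δ_oct = -666 kJ/mol, but forming 2 extra pairs costs 2P = 610 kJ/mol, so E(LS) = -666 + 610 = -56 kJ/mol.
Thus E(LS) − E(HS) = -56 kJ/mol.

-56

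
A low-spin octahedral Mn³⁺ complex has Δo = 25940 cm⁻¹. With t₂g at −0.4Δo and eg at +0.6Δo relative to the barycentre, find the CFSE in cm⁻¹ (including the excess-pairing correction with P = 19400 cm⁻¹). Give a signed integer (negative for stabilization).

Mn³⁺: group 7, so d-count = 7 − 3 = 4.
The d⁴ electrons fill as t₂g⁴ eg⁰.
The orbital stabilization is -1.6Δo = -1.6 × 25940 = -41504 cm⁻¹.
High-spin d⁴ would be t₂g³ eg¹ with 0 pairs; low-spin has 1, so 1 excess pair costs +1P = +19400 cm⁻¹.
Overall CFSE = -41504 + 19400 = -22104 cm⁻¹.

-22104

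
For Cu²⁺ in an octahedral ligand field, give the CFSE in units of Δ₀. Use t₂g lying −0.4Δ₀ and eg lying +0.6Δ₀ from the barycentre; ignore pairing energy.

-0.6 Δ₀

Group 11 minus oxidation state +2 gives a d⁹ configuration for Cu²⁺.
For octahedral d⁹ the high- and low-spin configurations coincide.
Configuration: t₂g⁶ eg³.
CFSE = 6(-0.4Δ₀) + 3(0.6Δ₀) = -2.4Δ₀ + 1.8Δ₀ = -0.6Δ₀.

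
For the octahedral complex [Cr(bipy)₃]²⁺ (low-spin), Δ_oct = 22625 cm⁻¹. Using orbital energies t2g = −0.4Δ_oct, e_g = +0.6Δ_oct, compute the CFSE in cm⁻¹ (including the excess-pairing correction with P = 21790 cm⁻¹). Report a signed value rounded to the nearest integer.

bipy is neutral, so the +2 overall charge sits on Cr: oxidation state +2.
Group 6 minus oxidation state +2 gives a d⁴ configuration for Cr²⁺.
Configuration: t2g^4 e_g^0.
CFSE(orbital) = 4×(-0.4Δ_oct) + 0×(0.6Δ_oct) = -1.6Δ_oct; with Δ_oct = 22625 cm⁻¹ that is -36200 cm⁻¹.
High-spin d⁴ would be t2g^3 e_g^1 with 0 pairs; low-spin has 1, so 1 excess pair costs +1P = +21790 cm⁻¹.
Overall CFSE = -36200 + 21790 = -14410 cm⁻¹.

-14410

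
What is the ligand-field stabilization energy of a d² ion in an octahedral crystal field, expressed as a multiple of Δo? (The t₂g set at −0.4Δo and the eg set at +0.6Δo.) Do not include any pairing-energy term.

Configuration: t₂g² eg⁰.
CFSE = 2(-0.4Δo) + 0(0.6Δo) = -0.8Δo + 0.0Δo = -0.8Δo.

-0.8 Δo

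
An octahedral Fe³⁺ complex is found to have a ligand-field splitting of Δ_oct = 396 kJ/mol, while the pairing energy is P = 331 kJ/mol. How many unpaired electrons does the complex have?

Group 8 minus oxidation state +3 gives a d⁵ configuration for Fe³⁺.
With Δ_oct > P the complex is low-spin.
Filling d⁵ accordingly: t2g^5 e_g^0.
Unpaired electrons: 1.

1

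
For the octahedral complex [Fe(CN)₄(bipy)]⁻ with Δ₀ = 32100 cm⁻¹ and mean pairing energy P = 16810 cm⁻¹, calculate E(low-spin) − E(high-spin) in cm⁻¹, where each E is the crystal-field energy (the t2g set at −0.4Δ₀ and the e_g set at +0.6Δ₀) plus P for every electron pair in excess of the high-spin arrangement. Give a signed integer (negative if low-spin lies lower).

Ligand charges: 4×(-1) from CN⁻ and 1×(+0) from bipy sum to -4; with overall charge -1, Fe is +3.
Group 8 minus oxidation state +3 gives a d⁵ configuration for Fe³⁺.
In the high-spin limit (t2g^3 e_g^2) the orbital term is 0.0Δ₀ = 0 cm⁻¹, with no excess pairing.
Low-spin t2g^5 e_g^0 gives -2.0Δ₀ = -64200 cm⁻¹, but forming 2 extra pairs costs 2P = 33620 cm⁻¹, so E(LS) = -64200 + 33620 = -30580 cm⁻¹.
The difference is -30580 − (0) = -30580 cm⁻¹, so low-spin lies lower.

-30580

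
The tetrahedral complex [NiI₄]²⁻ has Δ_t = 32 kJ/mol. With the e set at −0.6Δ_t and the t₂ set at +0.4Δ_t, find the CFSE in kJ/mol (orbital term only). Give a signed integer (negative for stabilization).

-26

Each I⁻ contributes -1; 4 × (-1) = -4. With overall charge -2, Ni is in the +2 oxidation state.
Ni sits in group 10; removing 2 electrons leaves Ni²⁺ with 10 − 2 = 8 d electrons.
Tetrahedral splitting is small, so the complex is high-spin.
The d⁸ electrons fill as e⁴ t₂⁴.
The orbital stabilization is -0.8Δ_t = -0.8 × 32 = -26 kJ/mol.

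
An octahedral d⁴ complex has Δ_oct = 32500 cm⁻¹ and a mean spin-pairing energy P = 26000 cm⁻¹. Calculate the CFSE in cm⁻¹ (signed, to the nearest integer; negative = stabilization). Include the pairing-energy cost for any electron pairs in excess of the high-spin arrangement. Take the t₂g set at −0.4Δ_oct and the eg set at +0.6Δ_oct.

Δ_oct > P, so pairing is preferred: the ground state is low-spin.
Configuration: t₂g⁴ eg⁰.
Orbital CFSE = -1.6Δ_oct = -1.6 × 32500 = -52000 cm⁻¹.
Excess pairs vs high-spin: 1 − 0 = 1; pairing cost = +26000 cm⁻¹.
Net CFSE = -52000 + 26000 = -26000 cm⁻¹.

-26000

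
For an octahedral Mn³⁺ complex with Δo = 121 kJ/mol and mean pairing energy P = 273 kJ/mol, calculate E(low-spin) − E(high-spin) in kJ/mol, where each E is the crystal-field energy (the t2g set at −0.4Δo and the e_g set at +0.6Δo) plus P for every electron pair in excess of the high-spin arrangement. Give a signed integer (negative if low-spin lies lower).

152

Group 7 minus oxidation state +3 gives a d⁴ configuration for Mn³⁺.
In the high-spin limit (t2g^3 e_g^1) the orbital term is -0.6Δo = -73 kJ/mol, with no excess pairing.
For low-spin the configuration is t2g^4 e_g^0: orbital energy -1.6 × 121 = -194 kJ/mol, and 1 additional pair relative to high-spin adds 273 kJ/mol, giving 79 kJ/mol.
E(LS) − E(HS) = 79 − (-73) = 152 kJ/mol.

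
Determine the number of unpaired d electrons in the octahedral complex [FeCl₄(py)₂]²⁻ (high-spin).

Ligand charges: 4×(-1) from Cl⁻ and 2×(+0) from py sum to -4; with overall charge -2, Fe is +2.
Fe²⁺: group 8, so d-count = 8 − 2 = 6.
Configuration: t₂g⁴ eg², giving 4 unpaired electrons.

4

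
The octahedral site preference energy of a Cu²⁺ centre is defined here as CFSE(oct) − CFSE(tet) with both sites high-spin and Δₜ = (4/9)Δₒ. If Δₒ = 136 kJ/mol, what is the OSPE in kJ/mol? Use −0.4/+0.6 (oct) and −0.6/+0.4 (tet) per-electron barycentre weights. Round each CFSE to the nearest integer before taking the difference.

-58

Group 11 minus oxidation state +2 gives a d⁹ configuration for Cu²⁺.
Octahedral (high-spin): t₂g⁶ eg³, CFSE = 6(−0.4) + 3(+0.6) = -0.6Δₒ = -0.6 × 136 = -82 kJ/mol.
In a tetrahedral site the filling is e⁴ t₂⁵: CFSE(tet) = -0.4Δₜ = -0.4 × (4/9)(136) = -24 kJ/mol.
OSPE = CFSE(oct) − CFSE(tet) = -82 − (-24) = -58 kJ/mol.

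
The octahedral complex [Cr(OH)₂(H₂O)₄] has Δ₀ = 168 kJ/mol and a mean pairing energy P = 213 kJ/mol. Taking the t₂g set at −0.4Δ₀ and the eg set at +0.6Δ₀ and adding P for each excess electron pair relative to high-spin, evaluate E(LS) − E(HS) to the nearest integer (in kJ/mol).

Ligand charges: 2×(-1) from OH⁻ and 4×(+0) from H₂O sum to -2; with overall charge +0, Cr is +2.
Cr sits in group 6; removing 2 electrons leaves Cr²⁺ with 6 − 2 = 4 d electrons.
High-spin d⁴ fills as t₂g³ eg¹ with CFSE 3(−0.4) + 1(+0.6) = -0.6Δ₀ = -101 kJ/mol.
Low-spin: t₂g⁴ eg⁰, orbital CFSE = -1.6Δ₀ = -269 kJ/mol; plus 1 excess pair × P = +213 kJ/mol; total -56 kJ/mol.
E(LS) − E(HS) = -56 − (-101) = 45 kJ/mol.

45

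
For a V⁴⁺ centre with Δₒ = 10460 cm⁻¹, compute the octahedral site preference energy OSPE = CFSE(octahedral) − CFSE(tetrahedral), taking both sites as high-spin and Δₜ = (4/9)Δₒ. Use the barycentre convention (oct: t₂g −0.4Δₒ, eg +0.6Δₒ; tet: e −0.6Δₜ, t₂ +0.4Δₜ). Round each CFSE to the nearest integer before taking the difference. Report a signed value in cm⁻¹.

-1395

V is in group 5, so V⁴⁺ is d¹ (5 − 4 = 1).
Octahedral high-spin t₂g¹ eg⁰: CFSE = -0.4 × 10460 = -4184 cm⁻¹.
Tetrahedral: e¹ t₂⁰, CFSE = 1(−0.6) + 0(+0.4) = -0.6Δₜ = -0.6 × (4/9) × 10460 = -2789 cm⁻¹.
OSPE = -4184 − (-2789) = -1395 cm⁻¹.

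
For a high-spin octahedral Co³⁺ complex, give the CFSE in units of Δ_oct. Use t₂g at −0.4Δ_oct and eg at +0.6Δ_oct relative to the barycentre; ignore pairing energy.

Co sits in group 9; removing 3 electrons leaves Co³⁺ with 9 − 3 = 6 d electrons.
Configuration: t₂g⁴ eg².
CFSE = 4(-0.4Δ_oct) + 2(0.6Δ_oct) = -1.6Δ_oct + 1.2Δ_oct = -0.4Δ_oct.

-0.4 Δ_oct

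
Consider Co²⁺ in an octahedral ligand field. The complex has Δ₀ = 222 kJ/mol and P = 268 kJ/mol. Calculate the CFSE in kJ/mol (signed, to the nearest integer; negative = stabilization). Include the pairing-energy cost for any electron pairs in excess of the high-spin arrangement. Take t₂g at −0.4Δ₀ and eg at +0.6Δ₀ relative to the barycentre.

-178

Co²⁺: group 9, so d-count = 9 − 2 = 7.
Since Δ₀ = 222 kJ/mol < P = 268 kJ/mol, the complex adopts the high-spin configuration.
That gives t₂g⁵ eg².
Orbital CFSE = -0.8Δ₀ = -0.8 × 222 = -178 kJ/mol.
High-spin has no excess pairs, so no pairing correction applies.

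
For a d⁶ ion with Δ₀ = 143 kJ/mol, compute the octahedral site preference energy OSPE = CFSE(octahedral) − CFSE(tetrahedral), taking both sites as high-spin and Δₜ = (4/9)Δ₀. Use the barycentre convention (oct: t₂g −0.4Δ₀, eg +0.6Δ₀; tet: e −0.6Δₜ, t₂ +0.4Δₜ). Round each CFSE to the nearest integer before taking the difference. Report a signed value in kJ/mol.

Octahedral (high-spin): t2g^4 e_g^2, CFSE = 4(−0.4) + 2(+0.6) = -0.4Δ₀ = -0.4 × 143 = -57 kJ/mol.
Tetrahedral e^3 t2^3 gives -0.6Δₜ = -0.6 × (4/9) × 143 = -38 kJ/mol.
OSPE = -57 − (-38) = -19 kJ/mol.

-19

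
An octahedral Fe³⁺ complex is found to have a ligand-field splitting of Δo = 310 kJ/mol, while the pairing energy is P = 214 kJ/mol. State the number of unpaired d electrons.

1

Fe sits in group 8; removing 3 electrons leaves Fe³⁺ with 8 − 3 = 5 d electrons.
Δo > P, so pairing is preferred: the ground state is low-spin.
That gives t₂g⁵ eg⁰.
Unpaired electrons: 1.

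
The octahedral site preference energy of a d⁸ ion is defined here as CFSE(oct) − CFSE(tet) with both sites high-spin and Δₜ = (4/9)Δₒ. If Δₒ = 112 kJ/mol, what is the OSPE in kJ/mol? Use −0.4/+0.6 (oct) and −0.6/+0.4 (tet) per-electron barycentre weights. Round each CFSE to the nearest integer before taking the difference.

-94

In an octahedral site d⁸ (HS) is t₂g⁶ eg², giving CFSE(oct) = -1.2Δₒ = -134 kJ/mol.
Tetrahedral: e⁴ t₂⁴, CFSE = 4(−0.6) + 4(+0.4) = -0.8Δₜ = -0.8 × (4/9) × 112 = -40 kJ/mol.
OSPE = CFSE(oct) − CFSE(tet) = -134 − (-40) = -94 kJ/mol.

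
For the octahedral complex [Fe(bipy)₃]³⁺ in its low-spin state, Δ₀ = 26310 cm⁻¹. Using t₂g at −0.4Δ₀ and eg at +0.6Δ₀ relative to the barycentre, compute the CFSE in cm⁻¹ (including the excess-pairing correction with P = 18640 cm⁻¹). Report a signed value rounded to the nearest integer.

bipy is neutral, so the +3 overall charge sits on Fe: oxidation state +3.
Fe is in group 8, so Fe³⁺ is d⁵ (8 − 3 = 5).
Electron filling gives t₂g⁵ eg⁰.
The orbital stabilization is -2.0Δ₀ = -2.0 × 26310 = -52620 cm⁻¹.
Relative to high-spin t₂g³ eg² (0 paired), the low-spin configuration has 2 additional pairs, contributing +2 × 18640 = +37280 cm⁻¹.
Overall CFSE = -52620 + 37280 = -15340 cm⁻¹.

-15340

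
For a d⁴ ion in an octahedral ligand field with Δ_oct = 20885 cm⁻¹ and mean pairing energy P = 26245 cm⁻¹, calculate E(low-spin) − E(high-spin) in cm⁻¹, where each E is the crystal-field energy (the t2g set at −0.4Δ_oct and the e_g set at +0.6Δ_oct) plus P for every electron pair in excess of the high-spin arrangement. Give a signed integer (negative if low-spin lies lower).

High-spin d⁴ fills as t2g^3 e_g^1 with CFSE 3(−0.4) + 1(+0.6) = -0.6Δ_oct = -12531 cm⁻¹.
For low-spin the configuration is t2g^4 e_g^0: orbital energy -1.6 × 20885 = -33416 cm⁻¹, and 1 additional pair relative to high-spin adds 26245 cm⁻¹, giving -7171 cm⁻¹.
E(LS) − E(HS) = -7171 − (-12531) = 5360 cm⁻¹.

5360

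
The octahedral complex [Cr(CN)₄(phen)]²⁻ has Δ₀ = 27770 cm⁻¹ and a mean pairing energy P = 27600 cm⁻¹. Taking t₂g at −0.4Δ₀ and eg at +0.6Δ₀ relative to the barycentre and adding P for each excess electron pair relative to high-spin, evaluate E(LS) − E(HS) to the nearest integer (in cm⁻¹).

-170

Ligand charges: 4×(-1) from CN⁻ and 1×(+0) from phen sum to -4; with overall charge -2, Cr is +2.
Cr²⁺: group 6, so d-count = 6 − 2 = 4.
In the high-spin limit (t₂g³ eg¹) the orbital term is -0.6Δ₀ = -16662 cm⁻¹, with no excess pairing.
Low-spin: t₂g⁴ eg⁰, orbital CFSE = -1.6Δ₀ = -44432 cm⁻¹; plus 1 excess pair × P = +27600 cm⁻¹; total -16832 cm⁻¹.
Thus E(LS) − E(HS) = -170 cm⁻¹.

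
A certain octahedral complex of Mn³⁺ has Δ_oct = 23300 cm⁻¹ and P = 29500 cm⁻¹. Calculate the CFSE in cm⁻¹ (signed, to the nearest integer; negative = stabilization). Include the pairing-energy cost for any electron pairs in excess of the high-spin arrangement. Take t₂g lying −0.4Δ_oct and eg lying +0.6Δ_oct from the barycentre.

-13980

Mn³⁺: group 7, so d-count = 7 − 3 = 4.
With Δ_oct < P the complex is high-spin.
Filling d⁴ accordingly: t₂g³ eg¹.
Orbital CFSE = -0.6Δ_oct = -0.6 × 23300 = -13980 cm⁻¹.
High-spin has no excess pairs, so no pairing correction applies.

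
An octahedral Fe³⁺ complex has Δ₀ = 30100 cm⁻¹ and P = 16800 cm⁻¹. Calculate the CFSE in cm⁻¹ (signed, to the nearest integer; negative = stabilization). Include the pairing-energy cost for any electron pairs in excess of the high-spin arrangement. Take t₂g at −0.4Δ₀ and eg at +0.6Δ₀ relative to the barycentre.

Fe is in group 8, so Fe³⁺ is d⁵ (8 − 3 = 5).
With Δ₀ > P the complex is low-spin.
That gives t₂g⁵ eg⁰.
Orbital CFSE = -2.0Δ₀ = -2.0 × 30100 = -60200 cm⁻¹.
Excess pairs vs high-spin: 2 − 0 = 2; pairing cost = +33600 cm⁻¹.
Net CFSE = -60200 + 33600 = -26600 cm⁻¹.

-26600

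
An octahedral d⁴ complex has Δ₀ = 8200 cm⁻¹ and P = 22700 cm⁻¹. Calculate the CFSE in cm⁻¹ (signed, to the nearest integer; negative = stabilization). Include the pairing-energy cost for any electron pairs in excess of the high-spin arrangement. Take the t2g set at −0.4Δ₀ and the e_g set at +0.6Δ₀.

With Δ₀ < P the complex is high-spin.
Configuration: t2g^3 e_g^1.
Orbital CFSE = -0.6Δ₀ = -0.6 × 8200 = -4920 cm⁻¹.
High-spin has no excess pairs, so no pairing correction applies.

-4920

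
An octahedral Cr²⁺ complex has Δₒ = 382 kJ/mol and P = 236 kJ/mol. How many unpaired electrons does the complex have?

Cr²⁺: group 6, so d-count = 6 − 2 = 4.
Here Δₒ > P (382 > 236), so the low-spin state is favoured.
Filling d⁴ accordingly: t₂g⁴ eg⁰.
Unpaired electrons: 2.

2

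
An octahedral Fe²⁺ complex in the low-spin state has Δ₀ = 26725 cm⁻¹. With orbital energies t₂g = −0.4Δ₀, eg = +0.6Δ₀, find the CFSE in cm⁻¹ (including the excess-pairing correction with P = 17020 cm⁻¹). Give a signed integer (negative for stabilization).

Group 8 minus oxidation state +2 gives a d⁶ configuration for Fe²⁺.
Electron filling gives t₂g⁶ eg⁰.
CFSE(orbital) = 6×(-0.4Δ₀) + 0×(0.6Δ₀) = -2.4Δ₀; with Δ₀ = 26725 cm⁻¹ that is -64140 cm⁻¹.
Pairing penalty: 3 pairs vs 1 in the high-spin reference → 2 extra × P = 34040 cm⁻¹.
Combining: -64140 + 34040 = -30100 cm⁻¹.

-30100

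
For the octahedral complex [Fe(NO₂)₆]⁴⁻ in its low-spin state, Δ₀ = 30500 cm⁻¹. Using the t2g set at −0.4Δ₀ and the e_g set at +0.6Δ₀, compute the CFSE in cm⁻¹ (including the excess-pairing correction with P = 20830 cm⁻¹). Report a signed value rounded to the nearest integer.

Each NO₂⁻ contributes -1; 6 × (-1) = -6. With overall charge -4, Fe is in the +2 oxidation state.
Group 8 minus oxidation state +2 gives a d⁶ configuration for Fe²⁺.
Electron filling gives t2g^6 e_g^0.
Orbital CFSE = 6(-0.4) + 0(0.6) = -2.4Δ₀ = -2.4 × 30500 = -73200 cm⁻¹.
Relative to high-spin t2g^4 e_g^2 (1 paired), the low-spin configuration has 2 additional pairs, contributing +2 × 20830 = +41660 cm⁻¹.
Combining: -73200 + 41660 = -31540 cm⁻¹.

-31540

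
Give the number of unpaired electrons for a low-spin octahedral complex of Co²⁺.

Co sits in group 9; removing 2 electrons leaves Co²⁺ with 9 − 2 = 7 d electrons.
Configuration: t2g^6 e_g^1, giving 1 unpaired electron.

1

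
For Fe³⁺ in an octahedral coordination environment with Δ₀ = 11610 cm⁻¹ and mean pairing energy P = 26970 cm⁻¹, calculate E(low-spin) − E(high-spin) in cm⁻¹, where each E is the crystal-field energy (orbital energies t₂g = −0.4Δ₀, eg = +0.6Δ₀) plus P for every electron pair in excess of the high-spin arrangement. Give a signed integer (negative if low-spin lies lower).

30720

Fe is in group 8, so Fe³⁺ is d⁵ (8 − 3 = 5).
High-spin: t₂g³ eg², CFSE = 0.0Δ₀ = 0 cm⁻¹.
Low-spin t₂g⁵ eg⁰ gives -2.0Δ₀ = -23220 cm⁻¹, but forming 2 extra pairs costs 2P = 53940 cm⁻¹, so E(LS) = -23220 + 53940 = 30720 cm⁻¹.
The difference is 30720 − (0) = 30720 cm⁻¹, so high-spin lies lower.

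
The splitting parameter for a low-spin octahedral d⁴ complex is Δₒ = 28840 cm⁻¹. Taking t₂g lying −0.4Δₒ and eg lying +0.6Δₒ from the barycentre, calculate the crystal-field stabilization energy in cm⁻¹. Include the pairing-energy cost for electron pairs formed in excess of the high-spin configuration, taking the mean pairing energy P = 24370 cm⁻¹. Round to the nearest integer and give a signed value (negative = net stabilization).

-21774

The d⁴ electrons fill as t₂g⁴ eg⁰.
Orbital CFSE = 4(-0.4) + 0(0.6) = -1.6Δₒ = -1.6 × 28840 = -46144 cm⁻¹.
Relative to high-spin t₂g³ eg¹ (0 paired), the low-spin configuration has 1 additional pair, contributing +1 × 24370 = +24370 cm⁻¹.
Combining: -46144 + 24370 = -21774 cm⁻¹.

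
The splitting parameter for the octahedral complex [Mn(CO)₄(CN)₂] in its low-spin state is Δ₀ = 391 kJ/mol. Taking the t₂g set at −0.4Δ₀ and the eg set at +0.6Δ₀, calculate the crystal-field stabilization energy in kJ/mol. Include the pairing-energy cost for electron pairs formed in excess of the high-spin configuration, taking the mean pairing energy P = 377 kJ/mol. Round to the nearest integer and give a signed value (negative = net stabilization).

-28

Ligand charges: 4×(+0) from CO and 2×(-1) from CN⁻ sum to -2; with overall charge +0, Mn is +2.
Mn²⁺: group 7, so d-count = 7 − 2 = 5.
Configuration: t₂g⁵ eg⁰.
The orbital stabilization is -2.0Δ₀ = -2.0 × 391 = -782 kJ/mol.
High-spin d⁵ would be t₂g³ eg² with 0 pairs; low-spin has 2, so 2 excess pairs cost +2P = +754 kJ/mol.
Combining: -782 + 754 = -28 kJ/mol.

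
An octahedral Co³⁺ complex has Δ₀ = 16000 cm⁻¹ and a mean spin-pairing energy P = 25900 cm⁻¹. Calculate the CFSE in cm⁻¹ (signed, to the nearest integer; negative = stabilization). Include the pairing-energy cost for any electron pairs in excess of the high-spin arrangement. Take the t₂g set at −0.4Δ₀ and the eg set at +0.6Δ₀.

Co sits in group 9; removing 3 electrons leaves Co³⁺ with 9 − 3 = 6 d electrons.
Since Δ₀ = 16000 cm⁻¹ < P = 25900 cm⁻¹, the complex adopts the high-spin configuration.
Filling d⁶ accordingly: t₂g⁴ eg².
Orbital CFSE = -0.4Δ₀ = -0.4 × 16000 = -6400 cm⁻¹.
High-spin has no excess pairs, so no pairing correction applies.

-6400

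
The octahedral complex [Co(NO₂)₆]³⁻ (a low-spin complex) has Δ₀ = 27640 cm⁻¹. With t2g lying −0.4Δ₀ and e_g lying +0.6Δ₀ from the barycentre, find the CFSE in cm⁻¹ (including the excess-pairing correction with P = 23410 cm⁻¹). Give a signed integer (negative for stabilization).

Each NO₂⁻ contributes -1; 6 × (-1) = -6. With overall charge -3, Co is in the +3 oxidation state.
Co is in group 9, so Co³⁺ is d⁶ (9 − 3 = 6).
Configuration: t2g^6 e_g^0.
Orbital CFSE = 6(-0.4) + 0(0.6) = -2.4Δ₀ = -2.4 × 27640 = -66336 cm⁻¹.
High-spin d⁶ would be t2g^4 e_g^2 with 1 pair; low-spin has 3, so 2 excess pairs cost +2P = +46820 cm⁻¹.
Net CFSE = -66336 + 46820 = -19516 cm⁻¹.

-19516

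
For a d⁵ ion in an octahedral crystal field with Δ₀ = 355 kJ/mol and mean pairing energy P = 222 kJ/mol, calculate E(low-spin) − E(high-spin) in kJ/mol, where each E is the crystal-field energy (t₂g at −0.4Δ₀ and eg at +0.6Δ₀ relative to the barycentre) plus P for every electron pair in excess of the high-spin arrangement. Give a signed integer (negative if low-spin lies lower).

-266

High-spin: t₂g³ eg², CFSE = 0.0Δ₀ = 0 kJ/mol.
Low-spin t₂g⁵ eg⁰ gives -2.0Δ₀ = -710 kJ/mol, but forming 2 extra pairs costs 2P = 444 kJ/mol, so E(LS) = -710 + 444 = -266 kJ/mol.
The difference is -266 − (0) = -266 kJ/mol, so low-spin lies lower.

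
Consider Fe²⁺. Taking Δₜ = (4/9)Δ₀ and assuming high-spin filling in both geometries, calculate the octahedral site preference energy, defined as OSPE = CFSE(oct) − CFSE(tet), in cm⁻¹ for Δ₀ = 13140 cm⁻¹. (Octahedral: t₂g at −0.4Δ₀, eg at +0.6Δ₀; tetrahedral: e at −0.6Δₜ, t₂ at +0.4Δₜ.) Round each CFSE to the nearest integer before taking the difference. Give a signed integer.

-1752

Fe sits in group 8; removing 2 electrons leaves Fe²⁺ with 8 − 2 = 6 d electrons.
In an octahedral site d⁶ (HS) is t₂g⁴ eg², giving CFSE(oct) = -0.4Δ₀ = -5256 cm⁻¹.
In a tetrahedral site the filling is e³ t₂³: CFSE(tet) = -0.6Δₜ = -0.6 × (4/9)(13140) = -3504 cm⁻¹.
OSPE = CFSE(oct) − CFSE(tet) = -5256 − (-3504) = -1752 cm⁻¹.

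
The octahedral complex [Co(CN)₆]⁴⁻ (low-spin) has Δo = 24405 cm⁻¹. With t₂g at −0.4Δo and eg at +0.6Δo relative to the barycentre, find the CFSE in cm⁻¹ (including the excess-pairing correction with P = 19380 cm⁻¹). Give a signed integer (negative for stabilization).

Each CN⁻ contributes -1; 6 × (-1) = -6. With overall charge -4, Co is in the +2 oxidation state.
Group 9 minus oxidation state +2 gives a d⁷ configuration for Co²⁺.
The d⁷ electrons fill as t₂g⁶ eg¹.
The orbital stabilization is -1.8Δo = -1.8 × 24405 = -43929 cm⁻¹.
Pairing penalty: 3 pairs vs 2 in the high-spin reference → 1 extra × P = 19380 cm⁻¹.
Net CFSE = -43929 + 19380 = -24549 cm⁻¹.

-24549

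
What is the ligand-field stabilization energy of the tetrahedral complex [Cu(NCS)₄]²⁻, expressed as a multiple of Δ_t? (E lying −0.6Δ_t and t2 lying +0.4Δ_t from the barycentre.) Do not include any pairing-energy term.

-0.4 Δ_t

Each NCS⁻ contributes -1; 4 × (-1) = -4. With overall charge -2, Cu is in the +2 oxidation state.
Cu sits in group 11; removing 2 electrons leaves Cu²⁺ with 11 − 2 = 9 d electrons.
Tetrahedral fields are weak (Δₜ ≈ 4/9 Δₒ), so electrons fill high-spin.
Configuration: e^4 t2^5.
CFSE = 4(-0.6Δ_t) + 5(0.4Δ_t) = -2.4Δ_t + 2.0Δ_t = -0.4Δ_t.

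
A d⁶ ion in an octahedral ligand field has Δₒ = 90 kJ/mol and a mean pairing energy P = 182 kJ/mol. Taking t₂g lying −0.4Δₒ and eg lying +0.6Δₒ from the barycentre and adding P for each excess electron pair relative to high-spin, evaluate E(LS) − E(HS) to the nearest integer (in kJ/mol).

High-spin d⁶ fills as t₂g⁴ eg² with CFSE 4(−0.4) + 2(+0.6) = -0.4Δₒ = -36 kJ/mol.
Low-spin: t₂g⁶ eg⁰, orbital CFSE = -2.4Δₒ = -216 kJ/mol; plus 2 excess pairs × P = +364 kJ/mol; total 148 kJ/mol.
Thus E(LS) − E(HS) = 184 kJ/mol.

184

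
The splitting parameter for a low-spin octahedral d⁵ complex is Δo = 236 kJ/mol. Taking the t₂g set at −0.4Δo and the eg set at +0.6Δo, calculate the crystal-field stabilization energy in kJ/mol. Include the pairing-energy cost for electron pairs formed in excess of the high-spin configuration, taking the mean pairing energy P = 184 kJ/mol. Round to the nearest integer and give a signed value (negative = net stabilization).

Configuration: t₂g⁵ eg⁰.
The orbital stabilization is -2.0Δo = -2.0 × 236 = -472 kJ/mol.
Relative to high-spin t₂g³ eg² (0 paired), the low-spin configuration has 2 additional pairs, contributing +2 × 184 = +368 kJ/mol.
Combining: -472 + 368 = -104 kJ/mol.

-104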